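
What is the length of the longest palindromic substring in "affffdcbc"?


Input: "affffdcbc"
Checking substrings for palindromes:
  [1:5] "ffff" (len 4) => palindrome
  [1:4] "fff" (len 3) => palindrome
  [2:5] "fff" (len 3) => palindrome
  [6:9] "cbc" (len 3) => palindrome
  [1:3] "ff" (len 2) => palindrome
  [2:4] "ff" (len 2) => palindrome
Longest palindromic substring: "ffff" with length 4

4


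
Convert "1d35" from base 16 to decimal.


Input: "1d35" in base 16
Positional expansion:
  Digit '1' (value 1) x 16^3 = 4096
  Digit 'd' (value 13) x 16^2 = 3328
  Digit '3' (value 3) x 16^1 = 48
  Digit '5' (value 5) x 16^0 = 5
Sum = 7477

7477


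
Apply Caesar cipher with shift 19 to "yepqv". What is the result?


Caesar cipher: shift "yepqv" by 19
  'y' (pos 24) + 19 = pos 17 = 'r'
  'e' (pos 4) + 19 = pos 23 = 'x'
  'p' (pos 15) + 19 = pos 8 = 'i'
  'q' (pos 16) + 19 = pos 9 = 'j'
  'v' (pos 21) + 19 = pos 14 = 'o'
Result: rxijo

rxijo


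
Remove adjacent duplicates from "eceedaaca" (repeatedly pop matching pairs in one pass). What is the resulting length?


Input: eceedaaca
Stack-based adjacent duplicate removal:
  Read 'e': push. Stack: e
  Read 'c': push. Stack: ec
  Read 'e': push. Stack: ece
  Read 'e': matches stack top 'e' => pop. Stack: ec
  Read 'd': push. Stack: ecd
  Read 'a': push. Stack: ecda
  Read 'a': matches stack top 'a' => pop. Stack: ecd
  Read 'c': push. Stack: ecdc
  Read 'a': push. Stack: ecdca
Final stack: "ecdca" (length 5)

5


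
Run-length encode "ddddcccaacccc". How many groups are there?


Input: ddddcccaacccc
Scanning for consecutive runs:
  Group 1: 'd' x 4 (positions 0-3)
  Group 2: 'c' x 3 (positions 4-6)
  Group 3: 'a' x 2 (positions 7-8)
  Group 4: 'c' x 4 (positions 9-12)
Total groups: 4

4


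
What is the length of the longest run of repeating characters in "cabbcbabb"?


Input: "cabbcbabb"
Scanning for longest run:
  Position 1 ('a'): new char, reset run to 1
  Position 2 ('b'): new char, reset run to 1
  Position 3 ('b'): continues run of 'b', length=2
  Position 4 ('c'): new char, reset run to 1
  Position 5 ('b'): new char, reset run to 1
  Position 6 ('a'): new char, reset run to 1
  Position 7 ('b'): new char, reset run to 1
  Position 8 ('b'): continues run of 'b', length=2
Longest run: 'b' with length 2

2


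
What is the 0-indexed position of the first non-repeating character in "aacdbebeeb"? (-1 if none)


Input: aacdbebeeb
Character frequencies:
  'a': 2
  'b': 3
  'c': 1
  'd': 1
  'e': 3
Scanning left to right for freq == 1:
  Position 0 ('a'): freq=2, skip
  Position 1 ('a'): freq=2, skip
  Position 2 ('c'): unique! => answer = 2

2


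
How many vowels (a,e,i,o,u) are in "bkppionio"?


Input: bkppionio
Checking each character:
  'b' at position 0: consonant
  'k' at position 1: consonant
  'p' at position 2: consonant
  'p' at position 3: consonant
  'i' at position 4: vowel (running total: 1)
  'o' at position 5: vowel (running total: 2)
  'n' at position 6: consonant
  'i' at position 7: vowel (running total: 3)
  'o' at position 8: vowel (running total: 4)
Total vowels: 4

4


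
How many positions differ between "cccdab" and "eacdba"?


Comparing "cccdab" and "eacdba" position by position:
  Position 0: 'c' vs 'e' => DIFFER
  Position 1: 'c' vs 'a' => DIFFER
  Position 2: 'c' vs 'c' => same
  Position 3: 'd' vs 'd' => same
  Position 4: 'a' vs 'b' => DIFFER
  Position 5: 'b' vs 'a' => DIFFER
Positions that differ: 4

4


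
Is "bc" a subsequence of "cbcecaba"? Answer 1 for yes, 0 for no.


Check if "bc" is a subsequence of "cbcecaba"
Greedy scan:
  Position 0 ('c'): no match needed
  Position 1 ('b'): matches sub[0] = 'b'
  Position 2 ('c'): matches sub[1] = 'c'
  Position 3 ('e'): no match needed
  Position 4 ('c'): no match needed
  Position 5 ('a'): no match needed
  Position 6 ('b'): no match needed
  Position 7 ('a'): no match needed
All 2 characters matched => is a subsequence

1


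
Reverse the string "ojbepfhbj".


Input: ojbepfhbj
Reading characters right to left:
  Position 8: 'j'
  Position 7: 'b'
  Position 6: 'h'
  Position 5: 'f'
  Position 4: 'p'
  Position 3: 'e'
  Position 2: 'b'
  Position 1: 'j'
  Position 0: 'o'
Reversed: jbhfpebjo

jbhfpebjo


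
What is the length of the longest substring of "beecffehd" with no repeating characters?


Input: "beecffehd"
Sliding window (track last position of each char):
  Position 0 ('b'): window [0,0] length 1 -- new best
  Position 1 ('e'): window [0,1] length 2 -- new best
  Position 2 ('e'): repeat (last at 1), move window start to 2
  Position 2 ('e'): window [2,2] length 1
  Position 3 ('c'): window [2,3] length 2
  Position 4 ('f'): window [2,4] length 3 -- new best
  Position 5 ('f'): repeat (last at 4), move window start to 5
  Position 5 ('f'): window [5,5] length 1
  Position 6 ('e'): window [5,6] length 2
  Position 7 ('h'): window [5,7] length 3
  Position 8 ('d'): window [5,8] length 4 -- new best
Longest substring with no repeats: "fehd" with length 4

4


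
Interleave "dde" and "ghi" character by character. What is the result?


Interleaving "dde" and "ghi":
  Position 0: 'd' from first, 'g' from second => "dg"
  Position 1: 'd' from first, 'h' from second => "dh"
  Position 2: 'e' from first, 'i' from second => "ei"
Result: dgdhei

dgdhei


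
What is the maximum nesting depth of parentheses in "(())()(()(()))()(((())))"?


Input: "(())()(()(()))()(((())))"
Tracking depth:
  Position 0 '(': depth becomes 1
  Position 1 '(': depth becomes 2
  Position 2 ')': depth becomes 1
  Position 3 ')': depth becomes 0
  Position 4 '(': depth becomes 1
  Position 5 ')': depth becomes 0
  Position 6 '(': depth becomes 1
  Position 7 '(': depth becomes 2
  Position 8 ')': depth becomes 1
  Position 9 '(': depth becomes 2
  Position 10 '(': depth becomes 3
  Position 11 ')': depth becomes 2
  Position 12 ')': depth becomes 1
  Position 13 ')': depth becomes 0
  Position 14 '(': depth becomes 1
  Position 15 ')': depth becomes 0
  Position 16 '(': depth becomes 1
  Position 17 '(': depth becomes 2
  Position 18 '(': depth becomes 3
  Position 19 '(': depth becomes 4
  Position 20 ')': depth becomes 3
  Position 21 ')': depth becomes 2
  Position 22 ')': depth becomes 1
  Position 23 ')': depth becomes 0
Maximum depth reached: 4

4


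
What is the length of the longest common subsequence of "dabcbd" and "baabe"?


LCS of "dabcbd" and "baabe"
DP table:
           b    a    a    b    e
      0    0    0    0    0    0
  d   0    0    0    0    0    0
  a   0    0    1    1    1    1
  b   0    1    1    1    2    2
  c   0    1    1    1    2    2
  b   0    1    1    1    2    2
  d   0    1    1    1    2    2
LCS length = dp[6][5] = 2

2


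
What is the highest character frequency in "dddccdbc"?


Input: dddccdbc
Character counts:
  'b': 1
  'c': 3
  'd': 4
Maximum frequency: 4

4


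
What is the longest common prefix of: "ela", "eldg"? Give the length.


Words: ela, eldg
  Position 0: all 'e' => match
  Position 1: all 'l' => match
  Position 2: ('a', 'd') => mismatch, stop
LCP = "el" (length 2)

2


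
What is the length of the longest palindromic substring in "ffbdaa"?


Input: "ffbdaa"
Checking substrings for palindromes:
  [0:2] "ff" (len 2) => palindrome
  [4:6] "aa" (len 2) => palindrome
Longest palindromic substring: "ff" with length 2

2


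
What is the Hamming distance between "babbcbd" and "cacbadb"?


Comparing "babbcbd" and "cacbadb" position by position:
  Position 0: 'b' vs 'c' => differ
  Position 1: 'a' vs 'a' => same
  Position 2: 'b' vs 'c' => differ
  Position 3: 'b' vs 'b' => same
  Position 4: 'c' vs 'a' => differ
  Position 5: 'b' vs 'd' => differ
  Position 6: 'd' vs 'b' => differ
Total differences (Hamming distance): 5

5


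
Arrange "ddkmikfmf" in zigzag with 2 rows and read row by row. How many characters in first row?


Zigzag "ddkmikfmf" into 2 rows:
Placing characters:
  'd' => row 0
  'd' => row 1
  'k' => row 0
  'm' => row 1
  'i' => row 0
  'k' => row 1
  'f' => row 0
  'm' => row 1
  'f' => row 0
Rows:
  Row 0: "dkiff"
  Row 1: "dmkm"
First row length: 5

5


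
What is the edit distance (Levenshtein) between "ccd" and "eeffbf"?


Computing edit distance: "ccd" -> "eeffbf"
DP table:
           e    e    f    f    b    f
      0    1    2    3    4    5    6
  c   1    1    2    3    4    5    6
  c   2    2    2    3    4    5    6
  d   3    3    3    3    4    5    6
Edit distance = dp[3][6] = 6

6


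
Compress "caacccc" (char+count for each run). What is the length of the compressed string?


Input: caacccc
Runs:
  'c' x 1 => "c1"
  'a' x 2 => "a2"
  'c' x 4 => "c4"
Compressed: "c1a2c4"
Compressed length: 6

6


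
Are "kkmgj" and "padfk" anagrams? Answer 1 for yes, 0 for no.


Strings: "kkmgj", "padfk"
Sorted first:  gjkkm
Sorted second: adfkp
Differ at position 0: 'g' vs 'a' => not anagrams

0


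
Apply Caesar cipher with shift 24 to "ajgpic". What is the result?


Caesar cipher: shift "ajgpic" by 24
  'a' (pos 0) + 24 = pos 24 = 'y'
  'j' (pos 9) + 24 = pos 7 = 'h'
  'g' (pos 6) + 24 = pos 4 = 'e'
  'p' (pos 15) + 24 = pos 13 = 'n'
  'i' (pos 8) + 24 = pos 6 = 'g'
  'c' (pos 2) + 24 = pos 0 = 'a'
Result: yhenga

yhenga


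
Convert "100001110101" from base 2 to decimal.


Input: "100001110101" in base 2
Positional expansion:
  Digit '1' (value 1) x 2^11 = 2048
  Digit '0' (value 0) x 2^10 = 0
  Digit '0' (value 0) x 2^9 = 0
  Digit '0' (value 0) x 2^8 = 0
  Digit '0' (value 0) x 2^7 = 0
  Digit '1' (value 1) x 2^6 = 64
  Digit '1' (value 1) x 2^5 = 32
  Digit '1' (value 1) x 2^4 = 16
  Digit '0' (value 0) x 2^3 = 0
  Digit '1' (value 1) x 2^2 = 4
  Digit '0' (value 0) x 2^1 = 0
  Digit '1' (value 1) x 2^0 = 1
Sum = 2165

2165


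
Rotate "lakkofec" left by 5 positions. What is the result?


Input: "lakkofec", rotate left by 5
First 5 characters: "lakko"
Remaining characters: "fec"
Concatenate remaining + first: "fec" + "lakko" = "feclakko"

feclakko


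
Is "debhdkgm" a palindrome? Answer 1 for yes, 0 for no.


Input: debhdkgm
Reversed: mgkdhbed
  Compare pos 0 ('d') with pos 7 ('m'): MISMATCH
  Compare pos 1 ('e') with pos 6 ('g'): MISMATCH
  Compare pos 2 ('b') with pos 5 ('k'): MISMATCH
  Compare pos 3 ('h') with pos 4 ('d'): MISMATCH
Result: not a palindrome

0


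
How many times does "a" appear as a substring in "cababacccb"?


Searching for "a" in "cababacccb"
Scanning each position:
  Position 0: "c" => no
  Position 1: "a" => MATCH
  Position 2: "b" => no
  Position 3: "a" => MATCH
  Position 4: "b" => no
  Position 5: "a" => MATCH
  Position 6: "c" => no
  Position 7: "c" => no
  Position 8: "c" => no
  Position 9: "b" => no
Total occurrences: 3

3


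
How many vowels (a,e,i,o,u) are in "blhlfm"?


Input: blhlfm
Checking each character:
  'b' at position 0: consonant
  'l' at position 1: consonant
  'h' at position 2: consonant
  'l' at position 3: consonant
  'f' at position 4: consonant
  'm' at position 5: consonant
Total vowels: 0

0


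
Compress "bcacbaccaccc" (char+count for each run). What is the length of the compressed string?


Input: bcacbaccaccc
Runs:
  'b' x 1 => "b1"
  'c' x 1 => "c1"
  'a' x 1 => "a1"
  'c' x 1 => "c1"
  'b' x 1 => "b1"
  'a' x 1 => "a1"
  'c' x 2 => "c2"
  'a' x 1 => "a1"
  'c' x 3 => "c3"
Compressed: "b1c1a1c1b1a1c2a1c3"
Compressed length: 18

18


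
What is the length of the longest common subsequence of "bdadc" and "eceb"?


LCS of "bdadc" and "eceb"
DP table:
           e    c    e    b
      0    0    0    0    0
  b   0    0    0    0    1
  d   0    0    0    0    1
  a   0    0    0    0    1
  d   0    0    0    0    1
  c   0    0    1    1    1
LCS length = dp[5][4] = 1

1


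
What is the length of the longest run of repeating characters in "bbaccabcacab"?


Input: "bbaccabcacab"
Scanning for longest run:
  Position 1 ('b'): continues run of 'b', length=2
  Position 2 ('a'): new char, reset run to 1
  Position 3 ('c'): new char, reset run to 1
  Position 4 ('c'): continues run of 'c', length=2
  Position 5 ('a'): new char, reset run to 1
  Position 6 ('b'): new char, reset run to 1
  Position 7 ('c'): new char, reset run to 1
  Position 8 ('a'): new char, reset run to 1
  Position 9 ('c'): new char, reset run to 1
  Position 10 ('a'): new char, reset run to 1
  Position 11 ('b'): new char, reset run to 1
Longest run: 'b' with length 2

2


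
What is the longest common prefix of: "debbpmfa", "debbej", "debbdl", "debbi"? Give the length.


Words: debbpmfa, debbej, debbdl, debbi
  Position 0: all 'd' => match
  Position 1: all 'e' => match
  Position 2: all 'b' => match
  Position 3: all 'b' => match
  Position 4: ('p', 'e', 'd', 'i') => mismatch, stop
LCP = "debb" (length 4)

4


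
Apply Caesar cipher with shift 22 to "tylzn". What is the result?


Caesar cipher: shift "tylzn" by 22
  't' (pos 19) + 22 = pos 15 = 'p'
  'y' (pos 24) + 22 = pos 20 = 'u'
  'l' (pos 11) + 22 = pos 7 = 'h'
  'z' (pos 25) + 22 = pos 21 = 'v'
  'n' (pos 13) + 22 = pos 9 = 'j'
Result: puhvj

puhvj


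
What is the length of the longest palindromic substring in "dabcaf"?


Input: "dabcaf"
Checking substrings for palindromes:
  No multi-char palindromic substrings found
Longest palindromic substring: "d" with length 1

1


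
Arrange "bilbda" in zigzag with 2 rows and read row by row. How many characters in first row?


Zigzag "bilbda" into 2 rows:
Placing characters:
  'b' => row 0
  'i' => row 1
  'l' => row 0
  'b' => row 1
  'd' => row 0
  'a' => row 1
Rows:
  Row 0: "bld"
  Row 1: "iba"
First row length: 3

3


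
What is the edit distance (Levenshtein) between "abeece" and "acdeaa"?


Computing edit distance: "abeece" -> "acdeaa"
DP table:
           a    c    d    e    a    a
      0    1    2    3    4    5    6
  a   1    0    1    2    3    4    5
  b   2    1    1    2    3    4    5
  e   3    2    2    2    2    3    4
  e   4    3    3    3    2    3    4
  c   5    4    3    4    3    3    4
  e   6    5    4    4    4    4    4
Edit distance = dp[6][6] = 4

4


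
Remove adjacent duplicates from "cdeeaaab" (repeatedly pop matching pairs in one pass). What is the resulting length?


Input: cdeeaaab
Stack-based adjacent duplicate removal:
  Read 'c': push. Stack: c
  Read 'd': push. Stack: cd
  Read 'e': push. Stack: cde
  Read 'e': matches stack top 'e' => pop. Stack: cd
  Read 'a': push. Stack: cda
  Read 'a': matches stack top 'a' => pop. Stack: cd
  Read 'a': push. Stack: cda
  Read 'b': push. Stack: cdab
Final stack: "cdab" (length 4)

4


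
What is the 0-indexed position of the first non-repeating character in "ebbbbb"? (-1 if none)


Input: ebbbbb
Character frequencies:
  'b': 5
  'e': 1
Scanning left to right for freq == 1:
  Position 0 ('e'): unique! => answer = 0

0


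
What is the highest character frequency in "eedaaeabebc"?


Input: eedaaeabebc
Character counts:
  'a': 3
  'b': 2
  'c': 1
  'd': 1
  'e': 4
Maximum frequency: 4

4


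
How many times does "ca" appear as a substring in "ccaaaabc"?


Searching for "ca" in "ccaaaabc"
Scanning each position:
  Position 0: "cc" => no
  Position 1: "ca" => MATCH
  Position 2: "aa" => no
  Position 3: "aa" => no
  Position 4: "aa" => no
  Position 5: "ab" => no
  Position 6: "bc" => no
Total occurrences: 1

1


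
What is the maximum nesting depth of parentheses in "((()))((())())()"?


Input: "((()))((())())()"
Tracking depth:
  Position 0 '(': depth becomes 1
  Position 1 '(': depth becomes 2
  Position 2 '(': depth becomes 3
  Position 3 ')': depth becomes 2
  Position 4 ')': depth becomes 1
  Position 5 ')': depth becomes 0
  Position 6 '(': depth becomes 1
  Position 7 '(': depth becomes 2
  Position 8 '(': depth becomes 3
  Position 9 ')': depth becomes 2
  Position 10 ')': depth becomes 1
  Position 11 '(': depth becomes 2
  Position 12 ')': depth becomes 1
  Position 13 ')': depth becomes 0
  Position 14 '(': depth becomes 1
  Position 15 ')': depth becomes 0
Maximum depth reached: 3

3


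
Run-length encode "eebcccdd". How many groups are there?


Input: eebcccdd
Scanning for consecutive runs:
  Group 1: 'e' x 2 (positions 0-1)
  Group 2: 'b' x 1 (positions 2-2)
  Group 3: 'c' x 3 (positions 3-5)
  Group 4: 'd' x 2 (positions 6-7)
Total groups: 4

4


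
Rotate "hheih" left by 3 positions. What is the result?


Input: "hheih", rotate left by 3
First 3 characters: "hhe"
Remaining characters: "ih"
Concatenate remaining + first: "ih" + "hhe" = "ihhhe"

ihhhe


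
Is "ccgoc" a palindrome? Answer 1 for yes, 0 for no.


Input: ccgoc
Reversed: cogcc
  Compare pos 0 ('c') with pos 4 ('c'): match
  Compare pos 1 ('c') with pos 3 ('o'): MISMATCH
Result: not a palindrome

0


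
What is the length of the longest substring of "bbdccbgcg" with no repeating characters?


Input: "bbdccbgcg"
Sliding window (track last position of each char):
  Position 0 ('b'): window [0,0] length 1 -- new best
  Position 1 ('b'): repeat (last at 0), move window start to 1
  Position 1 ('b'): window [1,1] length 1
  Position 2 ('d'): window [1,2] length 2 -- new best
  Position 3 ('c'): window [1,3] length 3 -- new best
  Position 4 ('c'): repeat (last at 3), move window start to 4
  Position 4 ('c'): window [4,4] length 1
  Position 5 ('b'): window [4,5] length 2
  Position 6 ('g'): window [4,6] length 3
  Position 7 ('c'): repeat (last at 4), move window start to 5
  Position 7 ('c'): window [5,7] length 3
  Position 8 ('g'): repeat (last at 6), move window start to 7
  Position 8 ('g'): window [7,8] length 2
Longest substring with no repeats: "bdc" with length 3

3


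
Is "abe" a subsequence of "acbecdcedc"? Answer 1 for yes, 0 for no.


Check if "abe" is a subsequence of "acbecdcedc"
Greedy scan:
  Position 0 ('a'): matches sub[0] = 'a'
  Position 1 ('c'): no match needed
  Position 2 ('b'): matches sub[1] = 'b'
  Position 3 ('e'): matches sub[2] = 'e'
  Position 4 ('c'): no match needed
  Position 5 ('d'): no match needed
  Position 6 ('c'): no match needed
  Position 7 ('e'): no match needed
  Position 8 ('d'): no match needed
  Position 9 ('c'): no match needed
All 3 characters matched => is a subsequence

1


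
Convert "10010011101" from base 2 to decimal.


Input: "10010011101" in base 2
Positional expansion:
  Digit '1' (value 1) x 2^10 = 1024
  Digit '0' (value 0) x 2^9 = 0
  Digit '0' (value 0) x 2^8 = 0
  Digit '1' (value 1) x 2^7 = 128
  Digit '0' (value 0) x 2^6 = 0
  Digit '0' (value 0) x 2^5 = 0
  Digit '1' (value 1) x 2^4 = 16
  Digit '1' (value 1) x 2^3 = 8
  Digit '1' (value 1) x 2^2 = 4
  Digit '0' (value 0) x 2^1 = 0
  Digit '1' (value 1) x 2^0 = 1
Sum = 1181

1181


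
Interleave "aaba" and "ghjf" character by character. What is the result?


Interleaving "aaba" and "ghjf":
  Position 0: 'a' from first, 'g' from second => "ag"
  Position 1: 'a' from first, 'h' from second => "ah"
  Position 2: 'b' from first, 'j' from second => "bj"
  Position 3: 'a' from first, 'f' from second => "af"
Result: agahbjaf

agahbjaf


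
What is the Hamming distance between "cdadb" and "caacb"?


Comparing "cdadb" and "caacb" position by position:
  Position 0: 'c' vs 'c' => same
  Position 1: 'd' vs 'a' => differ
  Position 2: 'a' vs 'a' => same
  Position 3: 'd' vs 'c' => differ
  Position 4: 'b' vs 'b' => same
Total differences (Hamming distance): 2

2


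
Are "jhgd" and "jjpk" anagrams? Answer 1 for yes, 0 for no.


Strings: "jhgd", "jjpk"
Sorted first:  dghj
Sorted second: jjkp
Differ at position 0: 'd' vs 'j' => not anagrams

0


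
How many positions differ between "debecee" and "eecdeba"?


Comparing "debecee" and "eecdeba" position by position:
  Position 0: 'd' vs 'e' => DIFFER
  Position 1: 'e' vs 'e' => same
  Position 2: 'b' vs 'c' => DIFFER
  Position 3: 'e' vs 'd' => DIFFER
  Position 4: 'c' vs 'e' => DIFFER
  Position 5: 'e' vs 'b' => DIFFER
  Position 6: 'e' vs 'a' => DIFFER
Positions that differ: 6

6


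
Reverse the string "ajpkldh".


Input: ajpkldh
Reading characters right to left:
  Position 6: 'h'
  Position 5: 'd'
  Position 4: 'l'
  Position 3: 'k'
  Position 2: 'p'
  Position 1: 'j'
  Position 0: 'a'
Reversed: hdlkpja

hdlkpja


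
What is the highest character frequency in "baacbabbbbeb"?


Input: baacbabbbbeb
Character counts:
  'a': 3
  'b': 7
  'c': 1
  'e': 1
Maximum frequency: 7

7


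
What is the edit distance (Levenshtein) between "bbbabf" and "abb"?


Computing edit distance: "bbbabf" -> "abb"
DP table:
           a    b    b
      0    1    2    3
  b   1    1    1    2
  b   2    2    1    1
  b   3    3    2    1
  a   4    3    3    2
  b   5    4    3    3
  f   6    5    4    4
Edit distance = dp[6][3] = 4

4


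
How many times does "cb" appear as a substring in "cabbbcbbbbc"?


Searching for "cb" in "cabbbcbbbbc"
Scanning each position:
  Position 0: "ca" => no
  Position 1: "ab" => no
  Position 2: "bb" => no
  Position 3: "bb" => no
  Position 4: "bc" => no
  Position 5: "cb" => MATCH
  Position 6: "bb" => no
  Position 7: "bb" => no
  Position 8: "bb" => no
  Position 9: "bc" => no
Total occurrences: 1

1


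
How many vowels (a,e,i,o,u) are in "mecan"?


Input: mecan
Checking each character:
  'm' at position 0: consonant
  'e' at position 1: vowel (running total: 1)
  'c' at position 2: consonant
  'a' at position 3: vowel (running total: 2)
  'n' at position 4: consonant
Total vowels: 2

2


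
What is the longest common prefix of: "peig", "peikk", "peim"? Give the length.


Words: peig, peikk, peim
  Position 0: all 'p' => match
  Position 1: all 'e' => match
  Position 2: all 'i' => match
  Position 3: ('g', 'k', 'm') => mismatch, stop
LCP = "pei" (length 3)

3


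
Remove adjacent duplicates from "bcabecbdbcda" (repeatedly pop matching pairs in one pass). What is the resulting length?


Input: bcabecbdbcda
Stack-based adjacent duplicate removal:
  Read 'b': push. Stack: b
  Read 'c': push. Stack: bc
  Read 'a': push. Stack: bca
  Read 'b': push. Stack: bcab
  Read 'e': push. Stack: bcabe
  Read 'c': push. Stack: bcabec
  Read 'b': push. Stack: bcabecb
  Read 'd': push. Stack: bcabecbd
  Read 'b': push. Stack: bcabecbdb
  Read 'c': push. Stack: bcabecbdbc
  Read 'd': push. Stack: bcabecbdbcd
  Read 'a': push. Stack: bcabecbdbcda
Final stack: "bcabecbdbcda" (length 12)

12


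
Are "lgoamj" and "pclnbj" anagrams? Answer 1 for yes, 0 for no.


Strings: "lgoamj", "pclnbj"
Sorted first:  agjlmo
Sorted second: bcjlnp
Differ at position 0: 'a' vs 'b' => not anagrams

0


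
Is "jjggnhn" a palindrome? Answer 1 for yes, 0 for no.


Input: jjggnhn
Reversed: nhnggjj
  Compare pos 0 ('j') with pos 6 ('n'): MISMATCH
  Compare pos 1 ('j') with pos 5 ('h'): MISMATCH
  Compare pos 2 ('g') with pos 4 ('n'): MISMATCH
Result: not a palindrome

0


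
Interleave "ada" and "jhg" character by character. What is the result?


Interleaving "ada" and "jhg":
  Position 0: 'a' from first, 'j' from second => "aj"
  Position 1: 'd' from first, 'h' from second => "dh"
  Position 2: 'a' from first, 'g' from second => "ag"
Result: ajdhag

ajdhag


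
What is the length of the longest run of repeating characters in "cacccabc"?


Input: "cacccabc"
Scanning for longest run:
  Position 1 ('a'): new char, reset run to 1
  Position 2 ('c'): new char, reset run to 1
  Position 3 ('c'): continues run of 'c', length=2
  Position 4 ('c'): continues run of 'c', length=3
  Position 5 ('a'): new char, reset run to 1
  Position 6 ('b'): new char, reset run to 1
  Position 7 ('c'): new char, reset run to 1
Longest run: 'c' with length 3

3


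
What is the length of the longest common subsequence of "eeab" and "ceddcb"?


LCS of "eeab" and "ceddcb"
DP table:
           c    e    d    d    c    b
      0    0    0    0    0    0    0
  e   0    0    1    1    1    1    1
  e   0    0    1    1    1    1    1
  a   0    0    1    1    1    1    1
  b   0    0    1    1    1    1    2
LCS length = dp[4][6] = 2

2


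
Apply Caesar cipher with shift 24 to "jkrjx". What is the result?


Caesar cipher: shift "jkrjx" by 24
  'j' (pos 9) + 24 = pos 7 = 'h'
  'k' (pos 10) + 24 = pos 8 = 'i'
  'r' (pos 17) + 24 = pos 15 = 'p'
  'j' (pos 9) + 24 = pos 7 = 'h'
  'x' (pos 23) + 24 = pos 21 = 'v'
Result: hiphv

hiphv


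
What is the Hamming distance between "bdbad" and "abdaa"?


Comparing "bdbad" and "abdaa" position by position:
  Position 0: 'b' vs 'a' => differ
  Position 1: 'd' vs 'b' => differ
  Position 2: 'b' vs 'd' => differ
  Position 3: 'a' vs 'a' => same
  Position 4: 'd' vs 'a' => differ
Total differences (Hamming distance): 4

4


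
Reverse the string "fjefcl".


Input: fjefcl
Reading characters right to left:
  Position 5: 'l'
  Position 4: 'c'
  Position 3: 'f'
  Position 2: 'e'
  Position 1: 'j'
  Position 0: 'f'
Reversed: lcfejf

lcfejf


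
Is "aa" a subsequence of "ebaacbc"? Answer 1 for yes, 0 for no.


Check if "aa" is a subsequence of "ebaacbc"
Greedy scan:
  Position 0 ('e'): no match needed
  Position 1 ('b'): no match needed
  Position 2 ('a'): matches sub[0] = 'a'
  Position 3 ('a'): matches sub[1] = 'a'
  Position 4 ('c'): no match needed
  Position 5 ('b'): no match needed
  Position 6 ('c'): no match needed
All 2 characters matched => is a subsequence

1


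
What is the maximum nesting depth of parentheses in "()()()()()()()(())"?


Input: "()()()()()()()(())"
Tracking depth:
  Position 0 '(': depth becomes 1
  Position 1 ')': depth becomes 0
  Position 2 '(': depth becomes 1
  Position 3 ')': depth becomes 0
  Position 4 '(': depth becomes 1
  Position 5 ')': depth becomes 0
  Position 6 '(': depth becomes 1
  Position 7 ')': depth becomes 0
  Position 8 '(': depth becomes 1
  Position 9 ')': depth becomes 0
  Position 10 '(': depth becomes 1
  Position 11 ')': depth becomes 0
  Position 12 '(': depth becomes 1
  Position 13 ')': depth becomes 0
  Position 14 '(': depth becomes 1
  Position 15 '(': depth becomes 2
  Position 16 ')': depth becomes 1
  Position 17 ')': depth becomes 0
Maximum depth reached: 2

2


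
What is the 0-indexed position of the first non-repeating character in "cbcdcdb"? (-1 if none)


Input: cbcdcdb
Character frequencies:
  'b': 2
  'c': 3
  'd': 2
Scanning left to right for freq == 1:
  Position 0 ('c'): freq=3, skip
  Position 1 ('b'): freq=2, skip
  Position 2 ('c'): freq=3, skip
  Position 3 ('d'): freq=2, skip
  Position 4 ('c'): freq=3, skip
  Position 5 ('d'): freq=2, skip
  Position 6 ('b'): freq=2, skip
  No unique character found => answer = -1

-1


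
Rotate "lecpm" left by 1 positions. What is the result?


Input: "lecpm", rotate left by 1
First 1 characters: "l"
Remaining characters: "ecpm"
Concatenate remaining + first: "ecpm" + "l" = "ecpml"

ecpml


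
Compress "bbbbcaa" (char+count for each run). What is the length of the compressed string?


Input: bbbbcaa
Runs:
  'b' x 4 => "b4"
  'c' x 1 => "c1"
  'a' x 2 => "a2"
Compressed: "b4c1a2"
Compressed length: 6

6


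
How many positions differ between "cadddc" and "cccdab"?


Comparing "cadddc" and "cccdab" position by position:
  Position 0: 'c' vs 'c' => same
  Position 1: 'a' vs 'c' => DIFFER
  Position 2: 'd' vs 'c' => DIFFER
  Position 3: 'd' vs 'd' => same
  Position 4: 'd' vs 'a' => DIFFER
  Position 5: 'c' vs 'b' => DIFFER
Positions that differ: 4

4


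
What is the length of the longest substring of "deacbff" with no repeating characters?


Input: "deacbff"
Sliding window (track last position of each char):
  Position 0 ('d'): window [0,0] length 1 -- new best
  Position 1 ('e'): window [0,1] length 2 -- new best
  Position 2 ('a'): window [0,2] length 3 -- new best
  Position 3 ('c'): window [0,3] length 4 -- new best
  Position 4 ('b'): window [0,4] length 5 -- new best
  Position 5 ('f'): window [0,5] length 6 -- new best
  Position 6 ('f'): repeat (last at 5), move window start to 6
  Position 6 ('f'): window [6,6] length 1
Longest substring with no repeats: "deacbf" with length 6

6


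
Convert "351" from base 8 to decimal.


Input: "351" in base 8
Positional expansion:
  Digit '3' (value 3) x 8^2 = 192
  Digit '5' (value 5) x 8^1 = 40
  Digit '1' (value 1) x 8^0 = 1
Sum = 233

233


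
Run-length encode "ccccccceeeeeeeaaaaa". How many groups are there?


Input: ccccccceeeeeeeaaaaa
Scanning for consecutive runs:
  Group 1: 'c' x 7 (positions 0-6)
  Group 2: 'e' x 7 (positions 7-13)
  Group 3: 'a' x 5 (positions 14-18)
Total groups: 3

3


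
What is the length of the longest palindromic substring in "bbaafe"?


Input: "bbaafe"
Checking substrings for palindromes:
  [0:2] "bb" (len 2) => palindrome
  [2:4] "aa" (len 2) => palindrome
Longest palindromic substring: "bb" with length 2

2


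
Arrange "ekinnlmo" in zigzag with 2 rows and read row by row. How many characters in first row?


Zigzag "ekinnlmo" into 2 rows:
Placing characters:
  'e' => row 0
  'k' => row 1
  'i' => row 0
  'n' => row 1
  'n' => row 0
  'l' => row 1
  'm' => row 0
  'o' => row 1
Rows:
  Row 0: "einm"
  Row 1: "knlo"
First row length: 4

4


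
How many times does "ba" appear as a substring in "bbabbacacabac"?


Searching for "ba" in "bbabbacacabac"
Scanning each position:
  Position 0: "bb" => no
  Position 1: "ba" => MATCH
  Position 2: "ab" => no
  Position 3: "bb" => no
  Position 4: "ba" => MATCH
  Position 5: "ac" => no
  Position 6: "ca" => no
  Position 7: "ac" => no
  Position 8: "ca" => no
  Position 9: "ab" => no
  Position 10: "ba" => MATCH
  Position 11: "ac" => no
Total occurrences: 3

3


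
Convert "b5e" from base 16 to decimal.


Input: "b5e" in base 16
Positional expansion:
  Digit 'b' (value 11) x 16^2 = 2816
  Digit '5' (value 5) x 16^1 = 80
  Digit 'e' (value 14) x 16^0 = 14
Sum = 2910

2910


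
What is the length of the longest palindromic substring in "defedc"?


Input: "defedc"
Checking substrings for palindromes:
  [0:5] "defed" (len 5) => palindrome
  [1:4] "efe" (len 3) => palindrome
Longest palindromic substring: "defed" with length 5

5


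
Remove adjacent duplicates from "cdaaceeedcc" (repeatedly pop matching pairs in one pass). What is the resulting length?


Input: cdaaceeedcc
Stack-based adjacent duplicate removal:
  Read 'c': push. Stack: c
  Read 'd': push. Stack: cd
  Read 'a': push. Stack: cda
  Read 'a': matches stack top 'a' => pop. Stack: cd
  Read 'c': push. Stack: cdc
  Read 'e': push. Stack: cdce
  Read 'e': matches stack top 'e' => pop. Stack: cdc
  Read 'e': push. Stack: cdce
  Read 'd': push. Stack: cdced
  Read 'c': push. Stack: cdcedc
  Read 'c': matches stack top 'c' => pop. Stack: cdced
Final stack: "cdced" (length 5)

5


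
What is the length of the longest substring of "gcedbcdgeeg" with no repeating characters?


Input: "gcedbcdgeeg"
Sliding window (track last position of each char):
  Position 0 ('g'): window [0,0] length 1 -- new best
  Position 1 ('c'): window [0,1] length 2 -- new best
  Position 2 ('e'): window [0,2] length 3 -- new best
  Position 3 ('d'): window [0,3] length 4 -- new best
  Position 4 ('b'): window [0,4] length 5 -- new best
  Position 5 ('c'): repeat (last at 1), move window start to 2
  Position 5 ('c'): window [2,5] length 4
  Position 6 ('d'): repeat (last at 3), move window start to 4
  Position 6 ('d'): window [4,6] length 3
  Position 7 ('g'): window [4,7] length 4
  Position 8 ('e'): window [4,8] length 5
  Position 9 ('e'): repeat (last at 8), move window start to 9
  Position 9 ('e'): window [9,9] length 1
  Position 10 ('g'): window [9,10] length 2
Longest substring with no repeats: "gcedb" with length 5

5


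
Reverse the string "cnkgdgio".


Input: cnkgdgio
Reading characters right to left:
  Position 7: 'o'
  Position 6: 'i'
  Position 5: 'g'
  Position 4: 'd'
  Position 3: 'g'
  Position 2: 'k'
  Position 1: 'n'
  Position 0: 'c'
Reversed: oigdgknc

oigdgknc


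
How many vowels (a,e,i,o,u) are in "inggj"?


Input: inggj
Checking each character:
  'i' at position 0: vowel (running total: 1)
  'n' at position 1: consonant
  'g' at position 2: consonant
  'g' at position 3: consonant
  'j' at position 4: consonant
Total vowels: 1

1


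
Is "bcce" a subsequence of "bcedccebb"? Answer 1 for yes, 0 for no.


Check if "bcce" is a subsequence of "bcedccebb"
Greedy scan:
  Position 0 ('b'): matches sub[0] = 'b'
  Position 1 ('c'): matches sub[1] = 'c'
  Position 2 ('e'): no match needed
  Position 3 ('d'): no match needed
  Position 4 ('c'): matches sub[2] = 'c'
  Position 5 ('c'): no match needed
  Position 6 ('e'): matches sub[3] = 'e'
  Position 7 ('b'): no match needed
  Position 8 ('b'): no match needed
All 4 characters matched => is a subsequence

1


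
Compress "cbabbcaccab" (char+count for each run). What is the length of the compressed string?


Input: cbabbcaccab
Runs:
  'c' x 1 => "c1"
  'b' x 1 => "b1"
  'a' x 1 => "a1"
  'b' x 2 => "b2"
  'c' x 1 => "c1"
  'a' x 1 => "a1"
  'c' x 2 => "c2"
  'a' x 1 => "a1"
  'b' x 1 => "b1"
Compressed: "c1b1a1b2c1a1c2a1b1"
Compressed length: 18

18


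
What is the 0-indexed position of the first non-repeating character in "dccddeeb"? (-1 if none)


Input: dccddeeb
Character frequencies:
  'b': 1
  'c': 2
  'd': 3
  'e': 2
Scanning left to right for freq == 1:
  Position 0 ('d'): freq=3, skip
  Position 1 ('c'): freq=2, skip
  Position 2 ('c'): freq=2, skip
  Position 3 ('d'): freq=3, skip
  Position 4 ('d'): freq=3, skip
  Position 5 ('e'): freq=2, skip
  Position 6 ('e'): freq=2, skip
  Position 7 ('b'): unique! => answer = 7

7


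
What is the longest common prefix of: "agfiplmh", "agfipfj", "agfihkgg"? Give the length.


Words: agfiplmh, agfipfj, agfihkgg
  Position 0: all 'a' => match
  Position 1: all 'g' => match
  Position 2: all 'f' => match
  Position 3: all 'i' => match
  Position 4: ('p', 'p', 'h') => mismatch, stop
LCP = "agfi" (length 4)

4


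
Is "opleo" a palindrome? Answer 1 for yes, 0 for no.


Input: opleo
Reversed: oelpo
  Compare pos 0 ('o') with pos 4 ('o'): match
  Compare pos 1 ('p') with pos 3 ('e'): MISMATCH
Result: not a palindrome

0


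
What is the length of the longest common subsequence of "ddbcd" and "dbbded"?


LCS of "ddbcd" and "dbbded"
DP table:
           d    b    b    d    e    d
      0    0    0    0    0    0    0
  d   0    1    1    1    1    1    1
  d   0    1    1    1    2    2    2
  b   0    1    2    2    2    2    2
  c   0    1    2    2    2    2    2
  d   0    1    2    2    3    3    3
LCS length = dp[5][6] = 3

3


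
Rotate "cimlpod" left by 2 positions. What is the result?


Input: "cimlpod", rotate left by 2
First 2 characters: "ci"
Remaining characters: "mlpod"
Concatenate remaining + first: "mlpod" + "ci" = "mlpodci"

mlpodci


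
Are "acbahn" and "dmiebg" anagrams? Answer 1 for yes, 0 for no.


Strings: "acbahn", "dmiebg"
Sorted first:  aabchn
Sorted second: bdegim
Differ at position 0: 'a' vs 'b' => not anagrams

0


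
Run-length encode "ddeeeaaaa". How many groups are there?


Input: ddeeeaaaa
Scanning for consecutive runs:
  Group 1: 'd' x 2 (positions 0-1)
  Group 2: 'e' x 3 (positions 2-4)
  Group 3: 'a' x 4 (positions 5-8)
Total groups: 3

3


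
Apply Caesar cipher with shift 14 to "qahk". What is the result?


Caesar cipher: shift "qahk" by 14
  'q' (pos 16) + 14 = pos 4 = 'e'
  'a' (pos 0) + 14 = pos 14 = 'o'
  'h' (pos 7) + 14 = pos 21 = 'v'
  'k' (pos 10) + 14 = pos 24 = 'y'
Result: eovy

eovy


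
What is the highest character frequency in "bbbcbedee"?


Input: bbbcbedee
Character counts:
  'b': 4
  'c': 1
  'd': 1
  'e': 3
Maximum frequency: 4

4


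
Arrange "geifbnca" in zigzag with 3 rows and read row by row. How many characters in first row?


Zigzag "geifbnca" into 3 rows:
Placing characters:
  'g' => row 0
  'e' => row 1
  'i' => row 2
  'f' => row 1
  'b' => row 0
  'n' => row 1
  'c' => row 2
  'a' => row 1
Rows:
  Row 0: "gb"
  Row 1: "efna"
  Row 2: "ic"
First row length: 2

2


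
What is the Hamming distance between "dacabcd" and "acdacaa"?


Comparing "dacabcd" and "acdacaa" position by position:
  Position 0: 'd' vs 'a' => differ
  Position 1: 'a' vs 'c' => differ
  Position 2: 'c' vs 'd' => differ
  Position 3: 'a' vs 'a' => same
  Position 4: 'b' vs 'c' => differ
  Position 5: 'c' vs 'a' => differ
  Position 6: 'd' vs 'a' => differ
Total differences (Hamming distance): 6

6


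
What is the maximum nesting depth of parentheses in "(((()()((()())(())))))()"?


Input: "(((()()((()())(())))))()"
Tracking depth:
  Position 0 '(': depth becomes 1
  Position 1 '(': depth becomes 2
  Position 2 '(': depth becomes 3
  Position 3 '(': depth becomes 4
  Position 4 ')': depth becomes 3
  Position 5 '(': depth becomes 4
  Position 6 ')': depth becomes 3
  Position 7 '(': depth becomes 4
  Position 8 '(': depth becomes 5
  Position 9 '(': depth becomes 6
  Position 10 ')': depth becomes 5
  Position 11 '(': depth becomes 6
  Position 12 ')': depth becomes 5
  Position 13 ')': depth becomes 4
  Position 14 '(': depth becomes 5
  Position 15 '(': depth becomes 6
  Position 16 ')': depth becomes 5
  Position 17 ')': depth becomes 4
  Position 18 ')': depth becomes 3
  Position 19 ')': depth becomes 2
  Position 20 ')': depth becomes 1
  Position 21 ')': depth becomes 0
  Position 22 '(': depth becomes 1
  Position 23 ')': depth becomes 0
Maximum depth reached: 6

6


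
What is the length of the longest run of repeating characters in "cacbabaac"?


Input: "cacbabaac"
Scanning for longest run:
  Position 1 ('a'): new char, reset run to 1
  Position 2 ('c'): new char, reset run to 1
  Position 3 ('b'): new char, reset run to 1
  Position 4 ('a'): new char, reset run to 1
  Position 5 ('b'): new char, reset run to 1
  Position 6 ('a'): new char, reset run to 1
  Position 7 ('a'): continues run of 'a', length=2
  Position 8 ('c'): new char, reset run to 1
Longest run: 'a' with length 2

2


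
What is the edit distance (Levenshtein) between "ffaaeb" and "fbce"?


Computing edit distance: "ffaaeb" -> "fbce"
DP table:
           f    b    c    e
      0    1    2    3    4
  f   1    0    1    2    3
  f   2    1    1    2    3
  a   3    2    2    2    3
  a   4    3    3    3    3
  e   5    4    4    4    3
  b   6    5    4    5    4
Edit distance = dp[6][4] = 4

4


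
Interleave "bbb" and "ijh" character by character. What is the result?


Interleaving "bbb" and "ijh":
  Position 0: 'b' from first, 'i' from second => "bi"
  Position 1: 'b' from first, 'j' from second => "bj"
  Position 2: 'b' from first, 'h' from second => "bh"
Result: bibjbh

bibjbh


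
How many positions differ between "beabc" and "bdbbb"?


Comparing "beabc" and "bdbbb" position by position:
  Position 0: 'b' vs 'b' => same
  Position 1: 'e' vs 'd' => DIFFER
  Position 2: 'a' vs 'b' => DIFFER
  Position 3: 'b' vs 'b' => same
  Position 4: 'c' vs 'b' => DIFFER
Positions that differ: 3

3


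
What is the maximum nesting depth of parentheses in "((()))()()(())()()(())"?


Input: "((()))()()(())()()(())"
Tracking depth:
  Position 0 '(': depth becomes 1
  Position 1 '(': depth becomes 2
  Position 2 '(': depth becomes 3
  Position 3 ')': depth becomes 2
  Position 4 ')': depth becomes 1
  Position 5 ')': depth becomes 0
  Position 6 '(': depth becomes 1
  Position 7 ')': depth becomes 0
  Position 8 '(': depth becomes 1
  Position 9 ')': depth becomes 0
  Position 10 '(': depth becomes 1
  Position 11 '(': depth becomes 2
  Position 12 ')': depth becomes 1
  Position 13 ')': depth becomes 0
  Position 14 '(': depth becomes 1
  Position 15 ')': depth becomes 0
  Position 16 '(': depth becomes 1
  Position 17 ')': depth becomes 0
  Position 18 '(': depth becomes 1
  Position 19 '(': depth becomes 2
  Position 20 ')': depth becomes 1
  Position 21 ')': depth becomes 0
Maximum depth reached: 3

3


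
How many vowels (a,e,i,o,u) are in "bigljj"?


Input: bigljj
Checking each character:
  'b' at position 0: consonant
  'i' at position 1: vowel (running total: 1)
  'g' at position 2: consonant
  'l' at position 3: consonant
  'j' at position 4: consonant
  'j' at position 5: consonant
Total vowels: 1

1
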